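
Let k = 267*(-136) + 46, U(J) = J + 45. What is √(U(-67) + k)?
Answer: 72*I*√7 ≈ 190.49*I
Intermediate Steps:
U(J) = 45 + J
k = -36266 (k = -36312 + 46 = -36266)
√(U(-67) + k) = √((45 - 67) - 36266) = √(-22 - 36266) = √(-36288) = 72*I*√7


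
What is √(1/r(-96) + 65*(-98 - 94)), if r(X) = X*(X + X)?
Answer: I*√460062718/192 ≈ 111.71*I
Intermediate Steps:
r(X) = 2*X² (r(X) = X*(2*X) = 2*X²)
√(1/r(-96) + 65*(-98 - 94)) = √(1/(2*(-96)²) + 65*(-98 - 94)) = √(1/(2*9216) + 65*(-192)) = √(1/18432 - 12480) = √(-230031359/18432) = I*√460062718/192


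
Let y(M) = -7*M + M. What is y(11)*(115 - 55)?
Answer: -3960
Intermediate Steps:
y(M) = -6*M
y(11)*(115 - 55) = (-6*11)*(115 - 55) = -66*60 = -3960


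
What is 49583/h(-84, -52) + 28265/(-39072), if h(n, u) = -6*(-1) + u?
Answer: -969303583/898656 ≈ -1078.6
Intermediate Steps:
h(n, u) = 6 + u
49583/h(-84, -52) + 28265/(-39072) = 49583/(6 - 52) + 28265/(-39072) = 49583/(-46) + 28265*(-1/39072) = 49583*(-1/46) - 28265/39072 = -49583/46 - 28265/39072 = -969303583/898656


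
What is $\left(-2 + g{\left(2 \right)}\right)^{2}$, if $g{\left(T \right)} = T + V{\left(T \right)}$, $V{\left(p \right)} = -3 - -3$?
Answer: $0$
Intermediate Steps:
$V{\left(p \right)} = 0$ ($V{\left(p \right)} = -3 + 3 = 0$)
$g{\left(T \right)} = T$ ($g{\left(T \right)} = T + 0 = T$)
$\left(-2 + g{\left(2 \right)}\right)^{2} = \left(-2 + 2\right)^{2} = 0^{2} = 0$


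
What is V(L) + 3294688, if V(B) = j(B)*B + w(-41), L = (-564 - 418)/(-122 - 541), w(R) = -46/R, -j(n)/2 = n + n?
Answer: 59377813159390/18022329 ≈ 3.2947e+6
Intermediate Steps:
j(n) = -4*n (j(n) = -2*(n + n) = -4*n)
L = 982/663 (L = -982/(-663) = -982*(-1/663) = 982/663 ≈ 1.4811)
V(B) = 46/41 - 4*B² (V(B) = (-4*B)*B - 46/(-41) = -4*B² - 46*(-1/41) = -4*B² + 46/41 = 46/41 - 4*B²)
V(L) + 3294688 = (46/41 - 4*(982/663)²) + 3294688 = (46/41 - 4*964324/439569) + 3294688 = (46/41 - 3857296/439569) + 3294688 = -137928962/18022329 + 3294688 = 59377813159390/18022329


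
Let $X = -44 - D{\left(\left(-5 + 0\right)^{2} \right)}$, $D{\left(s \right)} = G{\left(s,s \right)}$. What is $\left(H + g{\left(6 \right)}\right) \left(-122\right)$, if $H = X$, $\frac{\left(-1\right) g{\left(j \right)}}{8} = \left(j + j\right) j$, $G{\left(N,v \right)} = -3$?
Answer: $75274$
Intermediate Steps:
$g{\left(j \right)} = - 16 j^{2}$ ($g{\left(j \right)} = - 8 \left(j + j\right) j = - 8 \cdot 2 j j = - 8 \cdot 2 j^{2} = - 16 j^{2}$)
$D{\left(s \right)} = -3$
$X = -41$ ($X = -44 - -3 = -44 + 3 = -41$)
$H = -41$
$\left(H + g{\left(6 \right)}\right) \left(-122\right) = \left(-41 - 16 \cdot 6^{2}\right) \left(-122\right) = \left(-41 - 576\right) \left(-122\right) = \left(-617\right) \left(-122\right) = 75274$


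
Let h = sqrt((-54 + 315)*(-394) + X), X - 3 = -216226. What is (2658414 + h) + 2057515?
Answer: 4715929 + I*sqrt(319057) ≈ 4.7159e+6 + 564.85*I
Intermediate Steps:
X = -216223 (X = 3 - 216226 = -216223)
h = I*sqrt(319057) (h = sqrt((-54 + 315)*(-394) - 216223) = sqrt(261*(-394) - 216223) = sqrt(-102834 - 216223) = sqrt(-319057) = I*sqrt(319057) ≈ 564.85*I)
(2658414 + h) + 2057515 = (2658414 + I*sqrt(319057)) + 2057515 = 4715929 + I*sqrt(319057)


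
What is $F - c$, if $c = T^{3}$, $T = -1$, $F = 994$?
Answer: $995$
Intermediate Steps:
$c = -1$ ($c = \left(-1\right)^{3} = -1$)
$F - c = 994 - -1 = 994 + 1 = 995$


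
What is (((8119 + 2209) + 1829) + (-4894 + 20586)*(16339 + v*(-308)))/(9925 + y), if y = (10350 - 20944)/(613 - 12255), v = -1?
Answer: 1520659884301/57778722 ≈ 26319.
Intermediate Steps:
y = 5297/5821 (y = -10594/(-11642) = -10594*(-1/11642) = 5297/5821 ≈ 0.90998)
(((8119 + 2209) + 1829) + (-4894 + 20586)*(16339 + v*(-308)))/(9925 + y) = (((8119 + 2209) + 1829) + (-4894 + 20586)*(16339 - 1*(-308)))/(9925 + 5297/5821) = ((10328 + 1829) + 15692*(16339 + 308))/(57778722/5821) = (12157 + 15692*16647)*(5821/57778722) = (12157 + 261224724)*(5821/57778722) = 261236881*(5821/57778722) = 1520659884301/57778722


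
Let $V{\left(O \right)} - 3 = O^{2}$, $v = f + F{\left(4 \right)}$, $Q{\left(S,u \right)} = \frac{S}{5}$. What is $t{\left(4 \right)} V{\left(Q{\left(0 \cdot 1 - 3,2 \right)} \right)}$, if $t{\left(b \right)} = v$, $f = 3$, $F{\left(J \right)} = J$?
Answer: $\frac{588}{25} \approx 23.52$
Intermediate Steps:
$Q{\left(S,u \right)} = \frac{S}{5}$ ($Q{\left(S,u \right)} = S \frac{1}{5} = \frac{S}{5}$)
$v = 7$ ($v = 3 + 4 = 7$)
$t{\left(b \right)} = 7$
$V{\left(O \right)} = 3 + O^{2}$
$t{\left(4 \right)} V{\left(Q{\left(0 \cdot 1 - 3,2 \right)} \right)} = 7 \left(3 + \left(\frac{0 \cdot 1 - 3}{5}\right)^{2}\right) = 7 \left(3 + \left(\frac{0 - 3}{5}\right)^{2}\right) = 7 \left(3 + \left(\frac{1}{5} \left(-3\right)\right)^{2}\right) = 7 \left(3 + \left(- \frac{3}{5}\right)^{2}\right) = 7 \left(3 + \frac{9}{25}\right) = 7 \cdot \frac{84}{25} = \frac{588}{25}$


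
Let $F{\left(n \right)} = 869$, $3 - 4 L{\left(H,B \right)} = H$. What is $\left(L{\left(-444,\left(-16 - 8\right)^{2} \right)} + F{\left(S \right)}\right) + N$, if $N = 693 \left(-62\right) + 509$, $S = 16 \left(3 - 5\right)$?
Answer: $- \frac{165905}{4} \approx -41476.0$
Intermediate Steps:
$S = -32$ ($S = 16 \left(-2\right) = -32$)
$L{\left(H,B \right)} = \frac{3}{4} - \frac{H}{4}$
$N = -42457$ ($N = -42966 + 509 = -42457$)
$\left(L{\left(-444,\left(-16 - 8\right)^{2} \right)} + F{\left(S \right)}\right) + N = \left(\left(\frac{3}{4} - -111\right) + 869\right) - 42457 = \left(\left(\frac{3}{4} + 111\right) + 869\right) - 42457 = \left(\frac{447}{4} + 869\right) - 42457 = \frac{3923}{4} - 42457 = - \frac{165905}{4}$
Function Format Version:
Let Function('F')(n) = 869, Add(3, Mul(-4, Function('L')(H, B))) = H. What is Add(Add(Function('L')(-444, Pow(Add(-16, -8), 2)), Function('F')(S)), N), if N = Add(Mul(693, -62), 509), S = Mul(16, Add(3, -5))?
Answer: Rational(-165905, 4) ≈ -41476.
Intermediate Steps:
S = -32 (S = Mul(16, -2) = -32)
Function('L')(H, B) = Add(Rational(3, 4), Mul(Rational(-1, 4), H))
N = -42457 (N = Add(-42966, 509) = -42457)
Add(Add(Function('L')(-444, Pow(Add(-16, -8), 2)), Function('F')(S)), N) = Add(Add(Add(Rational(3, 4), Mul(Rational(-1, 4), -444)), 869), -42457) = Add(Add(Add(Rational(3, 4), 111), 869), -42457) = Add(Add(Rational(447, 4), 869), -42457) = Add(Rational(3923, 4), -42457) = Rational(-165905, 4)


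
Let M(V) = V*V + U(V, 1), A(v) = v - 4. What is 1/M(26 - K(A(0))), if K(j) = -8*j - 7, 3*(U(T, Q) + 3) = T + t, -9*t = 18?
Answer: -3/7 ≈ -0.42857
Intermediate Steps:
t = -2 (t = -⅑*18 = -2)
A(v) = -4 + v
U(T, Q) = -11/3 + T/3 (U(T, Q) = -3 + (T - 2)/3 = -3 + (-2 + T)/3 = -3 + (-⅔ + T/3) = -11/3 + T/3)
K(j) = -7 - 8*j
M(V) = -11/3 + V² + V/3 (M(V) = V*V + (-11/3 + V/3) = V² + (-11/3 + V/3) = -11/3 + V² + V/3)
1/M(26 - K(A(0))) = 1/(-11/3 + (26 - (-7 - 8*(-4 + 0)))² + (26 - (-7 - 8*(-4 + 0)))/3) = 1/(-11/3 + (26 - (-7 - 8*(-4)))² + (26 - (-7 - 8*(-4)))/3) = 1/(-11/3 + (26 - (-7 + 32))² + (26 - (-7 + 32))/3) = 1/(-11/3 + (26 - 1*25)² + (26 - 1*25)/3) = 1/(-11/3 + (26 - 25)² + (26 - 25)/3) = 1/(-11/3 + 1² + (⅓)*1) = 1/(-11/3 + 1 + ⅓) = 1/(-7/3) = -3/7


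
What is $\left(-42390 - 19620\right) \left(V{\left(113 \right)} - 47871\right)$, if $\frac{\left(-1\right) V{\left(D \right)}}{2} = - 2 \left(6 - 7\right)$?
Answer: $2968728750$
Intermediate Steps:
$V{\left(D \right)} = -4$ ($V{\left(D \right)} = - 2 \left(- 2 \left(6 - 7\right)\right) = - 2 \left(\left(-2\right) \left(-1\right)\right) = \left(-2\right) 2 = -4$)
$\left(-42390 - 19620\right) \left(V{\left(113 \right)} - 47871\right) = \left(-42390 - 19620\right) \left(-4 - 47871\right) = \left(-62010\right) \left(-47875\right) = 2968728750$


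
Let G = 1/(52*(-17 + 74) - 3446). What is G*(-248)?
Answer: 124/241 ≈ 0.51452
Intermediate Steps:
G = -1/482 (G = 1/(52*57 - 3446) = 1/(2964 - 3446) = 1/(-482) = -1/482 ≈ -0.0020747)
G*(-248) = -1/482*(-248) = 124/241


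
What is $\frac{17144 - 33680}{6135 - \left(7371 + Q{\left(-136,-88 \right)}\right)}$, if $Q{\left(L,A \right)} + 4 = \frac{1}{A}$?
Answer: $\frac{1455168}{108415} \approx 13.422$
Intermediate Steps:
$Q{\left(L,A \right)} = -4 + \frac{1}{A}$
$\frac{17144 - 33680}{6135 - \left(7371 + Q{\left(-136,-88 \right)}\right)} = \frac{17144 - 33680}{6135 - \frac{648295}{88}} = - \frac{16536}{6135 - \frac{648295}{88}} = - \frac{16536}{- \frac{108415}{88}} = \left(-16536\right) \left(- \frac{88}{108415}\right) = \frac{1455168}{108415}$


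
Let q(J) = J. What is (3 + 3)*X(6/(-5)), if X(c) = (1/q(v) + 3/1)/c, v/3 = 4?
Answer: -185/12 ≈ -15.417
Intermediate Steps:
v = 12 (v = 3*4 = 12)
X(c) = 37/(12*c) (X(c) = (1/12 + 3/1)/c = (1*(1/12) + 3*1)/c = (1/12 + 3)/c = 37/(12*c))
(3 + 3)*X(6/(-5)) = (3 + 3)*(37/(12*((6/(-5))))) = 6*(37/(12*((6*(-1/5))))) = 6*(37/(12*(-6/5))) = 6*((37/12)*(-5/6)) = 6*(-185/72) = -185/12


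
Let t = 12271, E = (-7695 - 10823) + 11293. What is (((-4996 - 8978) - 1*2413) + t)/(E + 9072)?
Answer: -4116/1847 ≈ -2.2285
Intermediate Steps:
E = -7225 (E = -18518 + 11293 = -7225)
(((-4996 - 8978) - 1*2413) + t)/(E + 9072) = (((-4996 - 8978) - 1*2413) + 12271)/(-7225 + 9072) = ((-13974 - 2413) + 12271)/1847 = (-16387 + 12271)*(1/1847) = -4116*1/1847 = -4116/1847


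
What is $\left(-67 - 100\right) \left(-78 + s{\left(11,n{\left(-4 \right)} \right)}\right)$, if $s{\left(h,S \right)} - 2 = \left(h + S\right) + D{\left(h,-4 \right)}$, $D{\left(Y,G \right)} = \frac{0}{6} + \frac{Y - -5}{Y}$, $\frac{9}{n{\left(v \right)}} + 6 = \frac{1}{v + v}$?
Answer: $\frac{5852181}{539} \approx 10857.0$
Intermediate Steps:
$n{\left(v \right)} = \frac{9}{-6 + \frac{1}{2 v}}$ ($n{\left(v \right)} = \frac{9}{-6 + \frac{1}{v + v}} = \frac{9}{-6 + \frac{1}{2 v}}$)
$D{\left(Y,G \right)} = \frac{5 + Y}{Y}$ ($D{\left(Y,G \right)} = 0 \cdot \frac{1}{6} + \frac{Y + 5}{Y} = 0 + \frac{5 + Y}{Y} = \frac{5 + Y}{Y}$)
$s{\left(h,S \right)} = 2 + S + h + \frac{5 + h}{h}$ ($s{\left(h,S \right)} = 2 + \left(\left(h + S\right) + \frac{5 + h}{h}\right) = 2 + \left(\left(S + h\right) + \frac{5 + h}{h}\right) = 2 + \left(S + h + \frac{5 + h}{h}\right) = 2 + S + h + \frac{5 + h}{h}$)
$\left(-67 - 100\right) \left(-78 + s{\left(11,n{\left(-4 \right)} \right)}\right) = \left(-67 - 100\right) \left(-78 + \left(3 - - \frac{72}{-1 + 12 \left(-4\right)} + 11 + \frac{5}{11}\right)\right) = - 167 \left(-78 + \left(3 - - \frac{72}{-1 - 48} + 11 + 5 \cdot \frac{1}{11}\right)\right) = - 167 \left(-78 + \left(3 - - \frac{72}{-49} + 11 + \frac{5}{11}\right)\right) = - 167 \left(-78 + \left(3 - \left(-72\right) \left(- \frac{1}{49}\right) + 11 + \frac{5}{11}\right)\right) = - 167 \left(-78 + \left(3 - \frac{72}{49} + 11 + \frac{5}{11}\right)\right) = - 167 \left(-78 + \frac{6999}{539}\right) = \left(-167\right) \left(- \frac{35043}{539}\right) = \frac{5852181}{539}$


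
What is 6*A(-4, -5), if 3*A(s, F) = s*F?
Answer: 40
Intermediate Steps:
A(s, F) = F*s/3 (A(s, F) = (s*F)/3 = (F*s)/3 = F*s/3)
6*A(-4, -5) = 6*((⅓)*(-5)*(-4)) = 6*(20/3) = 40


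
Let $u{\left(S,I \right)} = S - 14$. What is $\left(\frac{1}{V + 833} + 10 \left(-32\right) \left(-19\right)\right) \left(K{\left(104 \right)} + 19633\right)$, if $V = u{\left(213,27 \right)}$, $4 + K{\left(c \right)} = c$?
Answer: $\frac{123815912213}{1032} \approx 1.1998 \cdot 10^{8}$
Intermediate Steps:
$u{\left(S,I \right)} = -14 + S$ ($u{\left(S,I \right)} = S - 14 = -14 + S$)
$K{\left(c \right)} = -4 + c$
$V = 199$ ($V = -14 + 213 = 199$)
$\left(\frac{1}{V + 833} + 10 \left(-32\right) \left(-19\right)\right) \left(K{\left(104 \right)} + 19633\right) = \left(\frac{1}{199 + 833} + 10 \left(-32\right) \left(-19\right)\right) \left(\left(-4 + 104\right) + 19633\right) = \left(\frac{1}{1032} - -6080\right) \left(100 + 19633\right) = \left(\frac{1}{1032} + 6080\right) 19733 = \frac{6274561}{1032} \cdot 19733 = \frac{123815912213}{1032}$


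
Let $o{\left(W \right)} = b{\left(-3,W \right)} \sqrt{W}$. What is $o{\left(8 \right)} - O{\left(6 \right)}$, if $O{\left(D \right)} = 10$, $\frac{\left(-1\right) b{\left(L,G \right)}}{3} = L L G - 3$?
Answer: $-10 - 414 \sqrt{2} \approx -595.48$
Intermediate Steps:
$b{\left(L,G \right)} = 9 - 3 G L^{2}$ ($b{\left(L,G \right)} = - 3 \left(L L G - 3\right) = - 3 \left(L^{2} G - 3\right) = - 3 \left(G L^{2} - 3\right) = - 3 \left(-3 + G L^{2}\right) = 9 - 3 G L^{2}$)
$o{\left(W \right)} = \sqrt{W} \left(9 - 27 W\right)$ ($o{\left(W \right)} = \left(9 - 3 W \left(-3\right)^{2}\right) \sqrt{W} = \left(9 - 3 W 9\right) \sqrt{W} = \left(9 - 27 W\right) \sqrt{W} = \sqrt{W} \left(9 - 27 W\right)$)
$o{\left(8 \right)} - O{\left(6 \right)} = \sqrt{8} \left(9 - 216\right) - 10 = 2 \sqrt{2} \left(9 - 216\right) - 10 = 2 \sqrt{2} \left(-207\right) - 10 = - 414 \sqrt{2} - 10 = -10 - 414 \sqrt{2}$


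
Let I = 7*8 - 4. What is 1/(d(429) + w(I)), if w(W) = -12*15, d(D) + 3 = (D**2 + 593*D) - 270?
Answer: 1/437985 ≈ 2.2832e-6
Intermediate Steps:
I = 52 (I = 56 - 4 = 52)
d(D) = -273 + D**2 + 593*D (d(D) = -3 + ((D**2 + 593*D) - 270) = -3 + (-270 + D**2 + 593*D) = -273 + D**2 + 593*D)
w(W) = -180
1/(d(429) + w(I)) = 1/((-273 + 429**2 + 593*429) - 180) = 1/((-273 + 184041 + 254397) - 180) = 1/(438165 - 180) = 1/437985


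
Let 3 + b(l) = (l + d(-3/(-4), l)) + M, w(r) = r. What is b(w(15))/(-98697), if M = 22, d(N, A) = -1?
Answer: -11/32899 ≈ -0.00033436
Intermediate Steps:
b(l) = 18 + l (b(l) = -3 + ((l - 1) + 22) = -3 + ((-1 + l) + 22) = -3 + (21 + l) = 18 + l)
b(w(15))/(-98697) = (18 + 15)/(-98697) = 33*(-1/98697) = -11/32899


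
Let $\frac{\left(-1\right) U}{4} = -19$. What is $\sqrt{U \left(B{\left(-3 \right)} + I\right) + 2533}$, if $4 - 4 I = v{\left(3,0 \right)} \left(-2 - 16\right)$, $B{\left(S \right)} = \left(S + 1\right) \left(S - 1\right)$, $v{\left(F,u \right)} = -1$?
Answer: $5 \sqrt{115} \approx 53.619$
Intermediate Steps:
$U = 76$ ($U = \left(-4\right) \left(-19\right) = 76$)
$B{\left(S \right)} = \left(1 + S\right) \left(-1 + S\right)$
$I = - \frac{7}{2}$ ($I = 1 - \frac{\left(-1\right) \left(-2 - 16\right)}{4} = 1 - \frac{\left(-1\right) \left(-18\right)}{4} = 1 - \frac{9}{2} = - \frac{7}{2} \approx -3.5$)
$\sqrt{U \left(B{\left(-3 \right)} + I\right) + 2533} = \sqrt{76 \left(\left(-1 + \left(-3\right)^{2}\right) - \frac{7}{2}\right) + 2533} = \sqrt{76 \left(\left(-1 + 9\right) - \frac{7}{2}\right) + 2533} = \sqrt{76 \left(8 - \frac{7}{2}\right) + 2533} = \sqrt{76 \cdot \frac{9}{2} + 2533} = \sqrt{342 + 2533} = \sqrt{2875} = 5 \sqrt{115}$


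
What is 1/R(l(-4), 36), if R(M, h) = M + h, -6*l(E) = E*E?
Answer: 3/100 ≈ 0.030000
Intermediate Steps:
l(E) = -E**2/6 (l(E) = -E*E/6 = -E**2/6)
1/R(l(-4), 36) = 1/(-1/6*(-4)**2 + 36) = 1/(-1/6*16 + 36) = 1/(-8/3 + 36) = 1/(100/3) = 3/100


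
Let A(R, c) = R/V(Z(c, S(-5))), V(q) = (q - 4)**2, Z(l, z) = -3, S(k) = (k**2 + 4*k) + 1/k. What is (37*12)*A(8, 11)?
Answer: 3552/49 ≈ 72.490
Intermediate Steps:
S(k) = 1/k + k**2 + 4*k
V(q) = (-4 + q)**2
A(R, c) = R/49 (A(R, c) = R/((-4 - 3)**2) = R/((-7)**2) = R/49)
(37*12)*A(8, 11) = (37*12)*((1/49)*8) = 444*(8/49) = 3552/49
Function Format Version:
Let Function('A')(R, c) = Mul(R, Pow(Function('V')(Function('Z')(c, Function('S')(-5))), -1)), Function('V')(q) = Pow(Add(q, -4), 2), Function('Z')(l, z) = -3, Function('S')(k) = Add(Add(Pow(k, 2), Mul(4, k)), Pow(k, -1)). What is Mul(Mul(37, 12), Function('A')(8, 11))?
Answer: Rational(3552, 49) ≈ 72.490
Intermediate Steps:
Function('S')(k) = Add(Pow(k, -1), Pow(k, 2), Mul(4, k))
Function('V')(q) = Pow(Add(-4, q), 2)
Function('A')(R, c) = Mul(Rational(1, 49), R) (Function('A')(R, c) = Mul(R, Pow(Pow(Add(-4, -3), 2), -1)) = Mul(R, Pow(Pow(-7, 2), -1)) = Mul(R, Pow(49, -1)) = Mul(R, Rational(1, 49)) = Mul(Rational(1, 49), R))
Mul(Mul(37, 12), Function('A')(8, 11)) = Mul(Mul(37, 12), Mul(Rational(1, 49), 8)) = Mul(444, Rational(8, 49)) = Rational(3552, 49)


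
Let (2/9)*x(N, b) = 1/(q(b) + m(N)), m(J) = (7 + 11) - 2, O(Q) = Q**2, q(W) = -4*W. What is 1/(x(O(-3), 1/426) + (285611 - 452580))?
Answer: -6812/1137390911 ≈ -5.9891e-6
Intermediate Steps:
m(J) = 16 (m(J) = 18 - 2 = 16)
x(N, b) = 9/(2*(16 - 4*b)) (x(N, b) = 9/(2*(-4*b + 16)) = 9/(2*(16 - 4*b)))
1/(x(O(-3), 1/426) + (285611 - 452580)) = 1/(-9/(-32 + 8/426) + (285611 - 452580)) = 1/(-9/(-32 + 8*(1/426)) - 166969) = 1/(-9/(-32 + 4/213) - 166969) = 1/(-9/(-6812/213) - 166969) = 1/(-9*(-213/6812) - 166969) = 1/(1917/6812 - 166969) = 1/(-1137390911/6812) = -6812/1137390911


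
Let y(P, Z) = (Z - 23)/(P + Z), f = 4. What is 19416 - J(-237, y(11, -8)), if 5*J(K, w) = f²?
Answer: 97064/5 ≈ 19413.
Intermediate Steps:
y(P, Z) = (-23 + Z)/(P + Z)
J(K, w) = 16/5 (J(K, w) = (⅕)*4² = (⅕)*16 = 16/5)
19416 - J(-237, y(11, -8)) = 19416 - 1*16/5 = 19416 - 16/5 = 97064/5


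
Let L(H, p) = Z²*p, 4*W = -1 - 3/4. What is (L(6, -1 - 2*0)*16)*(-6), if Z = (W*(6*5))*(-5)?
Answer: 826875/2 ≈ 4.1344e+5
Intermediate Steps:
W = -7/16 (W = (-1 - 3/4)/4 = (-1 - 1*¾)/4 = (-1 - ¾)/4 = (¼)*(-7/4) = -7/16 ≈ -0.43750)
Z = 525/8 (Z = -21*5/8*(-5) = -7/16*30*(-5) = -105/8*(-5) = 525/8 ≈ 65.625)
L(H, p) = 275625*p/64 (L(H, p) = (525/8)²*p = 275625*p/64)
(L(6, -1 - 2*0)*16)*(-6) = ((275625*(-1 - 2*0)/64)*16)*(-6) = ((275625*(-1 + 0)/64)*16)*(-6) = (((275625/64)*(-1))*16)*(-6) = -275625/64*16*(-6) = -275625/4*(-6) = 826875/2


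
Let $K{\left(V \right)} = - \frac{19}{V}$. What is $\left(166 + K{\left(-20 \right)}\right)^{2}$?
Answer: $\frac{11148921}{400} \approx 27872.0$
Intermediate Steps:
$\left(166 + K{\left(-20 \right)}\right)^{2} = \left(166 - \frac{19}{-20}\right)^{2} = \left(166 - - \frac{19}{20}\right)^{2} = \left(166 + \frac{19}{20}\right)^{2} = \left(\frac{3339}{20}\right)^{2} = \frac{11148921}{400}$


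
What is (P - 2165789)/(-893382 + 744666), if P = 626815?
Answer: 769487/74358 ≈ 10.348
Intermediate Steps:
(P - 2165789)/(-893382 + 744666) = (626815 - 2165789)/(-893382 + 744666) = -1538974/(-148716) = -1538974*(-1/148716) = 769487/74358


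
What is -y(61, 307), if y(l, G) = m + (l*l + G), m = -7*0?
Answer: -4028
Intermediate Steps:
m = 0
y(l, G) = G + l² (y(l, G) = 0 + (l*l + G) = 0 + (l² + G) = 0 + (G + l²) = G + l²)
-y(61, 307) = -(307 + 61²) = -(307 + 3721) = -1*4028 = -4028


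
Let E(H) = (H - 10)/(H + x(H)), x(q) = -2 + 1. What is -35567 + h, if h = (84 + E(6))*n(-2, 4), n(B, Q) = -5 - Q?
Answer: -181579/5 ≈ -36316.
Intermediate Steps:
x(q) = -1
E(H) = (-10 + H)/(-1 + H) (E(H) = (H - 10)/(H - 1) = (-10 + H)/(-1 + H))
h = -3744/5 (h = (84 + (-10 + 6)/(-1 + 6))*(-5 - 1*4) = (84 - 4/5)*(-5 - 4) = (84 + (1/5)*(-4))*(-9) = (84 - 4/5)*(-9) = (416/5)*(-9) = -3744/5 ≈ -748.80)
-35567 + h = -35567 - 3744/5 = -181579/5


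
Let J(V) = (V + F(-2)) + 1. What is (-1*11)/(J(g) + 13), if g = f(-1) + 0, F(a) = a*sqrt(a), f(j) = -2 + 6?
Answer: -99/166 - 11*I*sqrt(2)/166 ≈ -0.59639 - 0.093713*I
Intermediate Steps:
f(j) = 4
F(a) = a**(3/2)
g = 4 (g = 4 + 0 = 4)
J(V) = 1 + V - 2*I*sqrt(2) (J(V) = (V + (-2)**(3/2)) + 1 = (V - 2*I*sqrt(2)) + 1 = 1 + V - 2*I*sqrt(2))
(-1*11)/(J(g) + 13) = (-1*11)/((1 + 4 - 2*I*sqrt(2)) + 13) = -11/((5 - 2*I*sqrt(2)) + 13) = -11/(18 - 2*I*sqrt(2))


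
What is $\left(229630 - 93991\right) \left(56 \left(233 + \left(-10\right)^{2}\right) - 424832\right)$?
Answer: $-55094391576$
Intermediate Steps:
$\left(229630 - 93991\right) \left(56 \left(233 + \left(-10\right)^{2}\right) - 424832\right) = 135639 \left(56 \left(233 + 100\right) - 424832\right) = 135639 \left(56 \cdot 333 - 424832\right) = 135639 \left(18648 - 424832\right) = 135639 \left(-406184\right) = -55094391576$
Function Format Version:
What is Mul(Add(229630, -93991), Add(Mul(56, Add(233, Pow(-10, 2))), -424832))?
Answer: -55094391576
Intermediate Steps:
Mul(Add(229630, -93991), Add(Mul(56, Add(233, Pow(-10, 2))), -424832)) = Mul(135639, Add(Mul(56, Add(233, 100)), -424832)) = Mul(135639, Add(Mul(56, 333), -424832)) = Mul(135639, Add(18648, -424832)) = Mul(135639, -406184) = -55094391576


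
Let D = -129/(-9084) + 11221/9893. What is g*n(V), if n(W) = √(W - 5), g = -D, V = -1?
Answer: -34402587*I*√6/29956004 ≈ -2.8131*I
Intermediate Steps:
D = 34402587/29956004 (D = -129*(-1/9084) + 11221*(1/9893) = 43/3028 + 11221/9893 = 34402587/29956004 ≈ 1.1484)
g = -34402587/29956004 (g = -1*34402587/29956004 = -34402587/29956004 ≈ -1.1484)
n(W) = √(-5 + W)
g*n(V) = -34402587*√(-5 - 1)/29956004 = -34402587*I*√6/29956004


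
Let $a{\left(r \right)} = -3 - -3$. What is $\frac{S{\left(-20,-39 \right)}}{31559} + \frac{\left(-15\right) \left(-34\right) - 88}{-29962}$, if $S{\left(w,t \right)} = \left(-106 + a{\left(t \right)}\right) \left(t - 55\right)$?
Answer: $\frac{675885}{2240689} \approx 0.30164$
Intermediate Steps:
$a{\left(r \right)} = 0$ ($a{\left(r \right)} = -3 + 3 = 0$)
$S{\left(w,t \right)} = 5830 - 106 t$ ($S{\left(w,t \right)} = \left(-106 + 0\right) \left(t - 55\right) = - 106 \left(-55 + t\right) = 5830 - 106 t$)
$\frac{S{\left(-20,-39 \right)}}{31559} + \frac{\left(-15\right) \left(-34\right) - 88}{-29962} = \frac{5830 - -4134}{31559} + \frac{\left(-15\right) \left(-34\right) - 88}{-29962} = \left(5830 + 4134\right) \frac{1}{31559} + \left(510 - 88\right) \left(- \frac{1}{29962}\right) = 9964 \cdot \frac{1}{31559} + 422 \left(- \frac{1}{29962}\right) = \frac{9964}{31559} - \frac{1}{71} = \frac{675885}{2240689}$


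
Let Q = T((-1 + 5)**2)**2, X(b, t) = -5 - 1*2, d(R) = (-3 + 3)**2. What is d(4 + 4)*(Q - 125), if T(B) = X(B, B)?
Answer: 0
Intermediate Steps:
d(R) = 0 (d(R) = 0**2 = 0)
X(b, t) = -7 (X(b, t) = -5 - 2 = -7)
T(B) = -7
Q = 49 (Q = (-7)**2 = 49)
d(4 + 4)*(Q - 125) = 0*(49 - 125) = 0*(-76) = 0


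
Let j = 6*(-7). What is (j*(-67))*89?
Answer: 250446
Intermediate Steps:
j = -42
(j*(-67))*89 = -42*(-67)*89 = 2814*89 = 250446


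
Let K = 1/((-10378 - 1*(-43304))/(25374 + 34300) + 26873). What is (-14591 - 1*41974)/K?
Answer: -45355296966660/29837 ≈ -1.5201e+9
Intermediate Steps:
K = 29837/801826164 (K = 1/((-10378 + 43304)/59674 + 26873) = 1/(32926*(1/59674) + 26873) = 1/(16463/29837 + 26873) = 1/(801826164/29837) = 29837/801826164 ≈ 3.7211e-5)
(-14591 - 1*41974)/K = (-14591 - 1*41974)/(29837/801826164) = (-14591 - 41974)*(801826164/29837) = -56565*801826164/29837 = -45355296966660/29837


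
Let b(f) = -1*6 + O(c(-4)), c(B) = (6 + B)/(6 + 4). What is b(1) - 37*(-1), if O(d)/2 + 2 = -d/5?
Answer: 673/25 ≈ 26.920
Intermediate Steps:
c(B) = ⅗ + B/10 (c(B) = (6 + B)/10 = (6 + B)*(⅒) = ⅗ + B/10)
O(d) = -4 - 2*d/5 (O(d) = -4 + 2*(-d/5) = -4 - 2*d/5)
b(f) = -252/25 (b(f) = -1*6 + (-4 - 2*(⅗ + (⅒)*(-4))/5) = -6 + (-4 - 2*(⅗ - ⅖)/5) = -6 + (-4 - ⅖*⅕) = -6 + (-4 - 2/25) = -6 - 102/25 = -252/25)
b(1) - 37*(-1) = -252/25 - 37*(-1) = -252/25 + 37 = 673/25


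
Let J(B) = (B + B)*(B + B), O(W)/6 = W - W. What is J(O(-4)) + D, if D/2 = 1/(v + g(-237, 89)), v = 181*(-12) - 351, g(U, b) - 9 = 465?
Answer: -2/2049 ≈ -0.00097609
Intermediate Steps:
g(U, b) = 474 (g(U, b) = 9 + 465 = 474)
O(W) = 0 (O(W) = 6*(W - W) = 6*0 = 0)
v = -2523 (v = -2172 - 351 = -2523)
D = -2/2049 (D = 2/(-2523 + 474) = 2/(-2049) = 2*(-1/2049) = -2/2049 ≈ -0.00097609)
J(B) = 4*B² (J(B) = (2*B)*(2*B) = 4*B²)
J(O(-4)) + D = 4*0² - 2/2049 = 4*0 - 2/2049 = 0 - 2/2049 = -2/2049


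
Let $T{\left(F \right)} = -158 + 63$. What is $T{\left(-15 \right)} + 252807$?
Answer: $252712$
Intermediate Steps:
$T{\left(F \right)} = -95$
$T{\left(-15 \right)} + 252807 = -95 + 252807 = 252712$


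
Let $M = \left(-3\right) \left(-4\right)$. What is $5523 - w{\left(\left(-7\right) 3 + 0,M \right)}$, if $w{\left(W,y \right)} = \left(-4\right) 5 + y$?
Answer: $5531$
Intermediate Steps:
$M = 12$
$w{\left(W,y \right)} = -20 + y$
$5523 - w{\left(\left(-7\right) 3 + 0,M \right)} = 5523 - \left(-20 + 12\right) = 5523 - -8 = 5523 + 8 = 5531$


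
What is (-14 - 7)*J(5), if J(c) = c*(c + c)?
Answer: -1050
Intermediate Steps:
J(c) = 2*c**2 (J(c) = c*(2*c) = 2*c**2)
(-14 - 7)*J(5) = (-14 - 7)*(2*5**2) = -42*25 = -21*50 = -1050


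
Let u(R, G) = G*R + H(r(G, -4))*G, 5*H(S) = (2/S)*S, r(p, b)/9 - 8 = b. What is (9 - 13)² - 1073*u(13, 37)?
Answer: -2659887/5 ≈ -5.3198e+5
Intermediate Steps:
r(p, b) = 72 + 9*b
H(S) = ⅖ (H(S) = ((2/S)*S)/5 = (⅕)*2 = ⅖)
u(R, G) = 2*G/5 + G*R (u(R, G) = G*R + 2*G/5 = 2*G/5 + G*R)
(9 - 13)² - 1073*u(13, 37) = (9 - 13)² - 1073*37*(2 + 5*13)/5 = (-4)² - 1073*37*(2 + 65)/5 = 16 - 1073*37*67/5 = 16 - 1073*2479/5 = 16 - 2659967/5 = -2659887/5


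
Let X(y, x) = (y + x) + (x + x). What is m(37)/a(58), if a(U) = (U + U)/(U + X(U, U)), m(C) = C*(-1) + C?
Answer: 0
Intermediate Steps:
X(y, x) = y + 3*x (X(y, x) = (x + y) + 2*x = y + 3*x)
m(C) = 0 (m(C) = -C + C = 0)
a(U) = ⅖ (a(U) = (U + U)/(U + (U + 3*U)) = (2*U)/(U + 4*U) = (2*U)/((5*U)) = (2*U)*(1/(5*U)) = ⅖)
m(37)/a(58) = 0/(⅖) = 0*(5/2) = 0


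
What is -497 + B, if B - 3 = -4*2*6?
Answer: -542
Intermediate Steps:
B = -45 (B = 3 - 4*2*6 = 3 - 8*6 = 3 - 48 = -45)
-497 + B = -497 - 45 = -542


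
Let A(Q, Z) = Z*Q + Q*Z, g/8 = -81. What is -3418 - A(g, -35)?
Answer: -48778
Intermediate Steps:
g = -648 (g = 8*(-81) = -648)
A(Q, Z) = 2*Q*Z (A(Q, Z) = Q*Z + Q*Z = 2*Q*Z)
-3418 - A(g, -35) = -3418 - 2*(-648)*(-35) = -3418 - 1*45360 = -3418 - 45360 = -48778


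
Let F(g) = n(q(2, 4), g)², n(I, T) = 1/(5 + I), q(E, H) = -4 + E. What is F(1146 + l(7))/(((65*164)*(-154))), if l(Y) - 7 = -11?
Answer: -1/14774760 ≈ -6.7683e-8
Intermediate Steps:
l(Y) = -4 (l(Y) = 7 - 11 = -4)
F(g) = ⅑ (F(g) = (1/(5 + (-4 + 2)))² = (1/(5 - 2))² = (1/3)² = (⅓)² = ⅑)
F(1146 + l(7))/(((65*164)*(-154))) = 1/(9*(((65*164)*(-154)))) = 1/(9*((10660*(-154)))) = (⅑)/(-1641640) = (⅑)*(-1/1641640) = -1/14774760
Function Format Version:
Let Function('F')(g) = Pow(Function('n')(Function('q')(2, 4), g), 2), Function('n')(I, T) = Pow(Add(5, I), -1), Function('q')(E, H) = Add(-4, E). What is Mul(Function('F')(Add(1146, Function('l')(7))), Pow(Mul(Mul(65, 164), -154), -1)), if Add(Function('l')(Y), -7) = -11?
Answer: Rational(-1, 14774760) ≈ -6.7683e-8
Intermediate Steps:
Function('l')(Y) = -4 (Function('l')(Y) = Add(7, -11) = -4)
Function('F')(g) = Rational(1, 9) (Function('F')(g) = Pow(Pow(Add(5, Add(-4, 2)), -1), 2) = Pow(Pow(Add(5, -2), -1), 2) = Pow(Pow(3, -1), 2) = Pow(Rational(1, 3), 2) = Rational(1, 9))
Mul(Function('F')(Add(1146, Function('l')(7))), Pow(Mul(Mul(65, 164), -154), -1)) = Mul(Rational(1, 9), Pow(Mul(Mul(65, 164), -154), -1)) = Mul(Rational(1, 9), Pow(Mul(10660, -154), -1)) = Mul(Rational(1, 9), Pow(-1641640, -1)) = Mul(Rational(1, 9), Rational(-1, 1641640)) = Rational(-1, 14774760)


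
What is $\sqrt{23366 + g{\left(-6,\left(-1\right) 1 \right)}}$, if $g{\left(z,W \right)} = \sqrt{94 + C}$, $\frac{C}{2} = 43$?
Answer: $\sqrt{23366 + 6 \sqrt{5}} \approx 152.9$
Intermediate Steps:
$C = 86$ ($C = 2 \cdot 43 = 86$)
$g{\left(z,W \right)} = 6 \sqrt{5}$ ($g{\left(z,W \right)} = \sqrt{94 + 86} = \sqrt{180} = 6 \sqrt{5}$)
$\sqrt{23366 + g{\left(-6,\left(-1\right) 1 \right)}} = \sqrt{23366 + 6 \sqrt{5}}$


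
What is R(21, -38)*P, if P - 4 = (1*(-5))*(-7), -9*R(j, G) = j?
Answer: -91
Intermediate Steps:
R(j, G) = -j/9
P = 39 (P = 4 + (1*(-5))*(-7) = 4 - 5*(-7) = 4 + 35 = 39)
R(21, -38)*P = -1/9*21*39 = -7/3*39 = -91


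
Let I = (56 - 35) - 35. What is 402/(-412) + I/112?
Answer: -907/824 ≈ -1.1007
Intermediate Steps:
I = -14 (I = 21 - 35 = -14)
402/(-412) + I/112 = 402/(-412) - 14/112 = 402*(-1/412) - 14*1/112 = -201/206 - ⅛ = -907/824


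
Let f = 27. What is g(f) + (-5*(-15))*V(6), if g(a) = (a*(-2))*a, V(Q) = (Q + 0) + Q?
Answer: -558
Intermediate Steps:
V(Q) = 2*Q (V(Q) = Q + Q = 2*Q)
g(a) = -2*a² (g(a) = (-2*a)*a = -2*a²)
g(f) + (-5*(-15))*V(6) = -2*27² + (-5*(-15))*(2*6) = -2*729 + 75*12 = -1458 + 900 = -558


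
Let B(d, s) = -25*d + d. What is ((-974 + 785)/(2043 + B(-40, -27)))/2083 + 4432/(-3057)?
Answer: -1320182921/910585533 ≈ -1.4498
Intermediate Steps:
B(d, s) = -24*d
((-974 + 785)/(2043 + B(-40, -27)))/2083 + 4432/(-3057) = ((-974 + 785)/(2043 - 24*(-40)))/2083 + 4432/(-3057) = -189/(2043 + 960)*(1/2083) + 4432*(-1/3057) = -189/3003*(1/2083) - 4432/3057 = -189*1/3003*(1/2083) - 4432/3057 = -9/143*1/2083 - 4432/3057 = -9/297869 - 4432/3057 = -1320182921/910585533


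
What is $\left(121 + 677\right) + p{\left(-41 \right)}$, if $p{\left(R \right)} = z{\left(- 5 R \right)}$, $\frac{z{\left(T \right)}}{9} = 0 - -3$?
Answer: $825$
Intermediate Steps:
$z{\left(T \right)} = 27$ ($z{\left(T \right)} = 9 \left(0 - -3\right) = 9 \left(0 + 3\right) = 9 \cdot 3 = 27$)
$p{\left(R \right)} = 27$
$\left(121 + 677\right) + p{\left(-41 \right)} = \left(121 + 677\right) + 27 = 798 + 27 = 825$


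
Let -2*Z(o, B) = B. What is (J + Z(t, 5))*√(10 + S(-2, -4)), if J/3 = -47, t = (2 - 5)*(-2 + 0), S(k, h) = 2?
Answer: -287*√3 ≈ -497.10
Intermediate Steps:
t = 6 (t = -3*(-2) = 6)
Z(o, B) = -B/2
J = -141 (J = 3*(-47) = -141)
(J + Z(t, 5))*√(10 + S(-2, -4)) = (-141 - ½*5)*√(10 + 2) = (-141 - 5/2)*√12 = -287*√3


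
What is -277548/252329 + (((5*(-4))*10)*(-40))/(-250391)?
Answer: -71514153268/63180910639 ≈ -1.1319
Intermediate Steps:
-277548/252329 + (((5*(-4))*10)*(-40))/(-250391) = -277548*1/252329 + (-20*10*(-40))*(-1/250391) = -277548/252329 - 200*(-40)*(-1/250391) = -277548/252329 + 8000*(-1/250391) = -277548/252329 - 8000/250391 = -71514153268/63180910639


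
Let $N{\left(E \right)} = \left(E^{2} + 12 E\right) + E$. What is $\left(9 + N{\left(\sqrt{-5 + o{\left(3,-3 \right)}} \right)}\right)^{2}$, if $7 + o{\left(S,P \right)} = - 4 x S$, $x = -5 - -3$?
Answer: $2469 + 1092 \sqrt{3} \approx 4360.4$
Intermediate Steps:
$x = -2$ ($x = -5 + 3 = -2$)
$o{\left(S,P \right)} = -7 + 8 S$ ($o{\left(S,P \right)} = -7 + \left(-4\right) \left(-2\right) S = -7 + 8 S$)
$N{\left(E \right)} = E^{2} + 13 E$
$\left(9 + N{\left(\sqrt{-5 + o{\left(3,-3 \right)}} \right)}\right)^{2} = \left(9 + \sqrt{-5 + \left(-7 + 8 \cdot 3\right)} \left(13 + \sqrt{-5 + \left(-7 + 8 \cdot 3\right)}\right)\right)^{2} = \left(9 + \sqrt{-5 + \left(-7 + 24\right)} \left(13 + \sqrt{-5 + \left(-7 + 24\right)}\right)\right)^{2} = \left(9 + \sqrt{-5 + 17} \left(13 + \sqrt{-5 + 17}\right)\right)^{2} = \left(9 + \sqrt{12} \left(13 + \sqrt{12}\right)\right)^{2} = \left(9 + 2 \sqrt{3} \left(13 + 2 \sqrt{3}\right)\right)^{2}$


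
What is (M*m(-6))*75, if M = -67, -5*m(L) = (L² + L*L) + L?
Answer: 66330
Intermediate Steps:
m(L) = -2*L²/5 - L/5 (m(L) = -((L² + L*L) + L)/5 = -((L² + L²) + L)/5 = -(2*L² + L)/5 = -(L + 2*L²)/5 = -2*L²/5 - L/5)
(M*m(-6))*75 = -(-67)*(-6)*(1 + 2*(-6))/5*75 = -(-67)*(-6)*(1 - 12)/5*75 = -(-67)*(-6)*(-11)/5*75 = -67*(-66/5)*75 = (4422/5)*75 = 66330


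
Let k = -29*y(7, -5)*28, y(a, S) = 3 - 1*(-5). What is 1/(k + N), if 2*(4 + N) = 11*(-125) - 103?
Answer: -1/7239 ≈ -0.00013814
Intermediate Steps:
y(a, S) = 8 (y(a, S) = 3 + 5 = 8)
N = -743 (N = -4 + (11*(-125) - 103)/2 = -4 + (-1375 - 103)/2 = -4 + (½)*(-1478) = -4 - 739 = -743)
k = -6496 (k = -29*8*28 = -232*28 = -6496)
1/(k + N) = 1/(-6496 - 743) = 1/(-7239) = -1/7239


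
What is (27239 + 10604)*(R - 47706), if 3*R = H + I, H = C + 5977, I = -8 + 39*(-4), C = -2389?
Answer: -5286440042/3 ≈ -1.7621e+9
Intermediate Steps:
I = -164 (I = -8 - 156 = -164)
H = 3588 (H = -2389 + 5977 = 3588)
R = 3424/3 (R = (3588 - 164)/3 = (⅓)*3424 = 3424/3 ≈ 1141.3)
(27239 + 10604)*(R - 47706) = (27239 + 10604)*(3424/3 - 47706) = 37843*(-139694/3) = -5286440042/3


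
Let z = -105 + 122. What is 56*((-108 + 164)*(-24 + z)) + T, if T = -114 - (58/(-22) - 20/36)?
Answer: -2184218/99 ≈ -22063.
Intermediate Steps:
z = 17
T = -10970/99 (T = -114 - (58*(-1/22) - 20*1/36) = -114 - (-29/11 - 5/9) = -114 - 1*(-316/99) = -114 + 316/99 = -10970/99 ≈ -110.81)
56*((-108 + 164)*(-24 + z)) + T = 56*((-108 + 164)*(-24 + 17)) - 10970/99 = 56*(56*(-7)) - 10970/99 = 56*(-392) - 10970/99 = -21952 - 10970/99 = -2184218/99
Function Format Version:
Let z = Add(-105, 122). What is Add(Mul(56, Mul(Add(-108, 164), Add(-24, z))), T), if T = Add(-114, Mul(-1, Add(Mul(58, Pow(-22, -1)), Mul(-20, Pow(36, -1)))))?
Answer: Rational(-2184218, 99) ≈ -22063.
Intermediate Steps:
z = 17
T = Rational(-10970, 99) (T = Add(-114, Mul(-1, Add(Mul(58, Rational(-1, 22)), Mul(-20, Rational(1, 36))))) = Add(-114, Mul(-1, Add(Rational(-29, 11), Rational(-5, 9)))) = Add(-114, Mul(-1, Rational(-316, 99))) = Add(-114, Rational(316, 99)) = Rational(-10970, 99) ≈ -110.81)
Add(Mul(56, Mul(Add(-108, 164), Add(-24, z))), T) = Add(Mul(56, Mul(Add(-108, 164), Add(-24, 17))), Rational(-10970, 99)) = Add(Mul(56, Mul(56, -7)), Rational(-10970, 99)) = Add(Mul(56, -392), Rational(-10970, 99)) = Add(-21952, Rational(-10970, 99)) = Rational(-2184218, 99)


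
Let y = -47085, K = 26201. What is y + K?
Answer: -20884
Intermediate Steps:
y + K = -47085 + 26201 = -20884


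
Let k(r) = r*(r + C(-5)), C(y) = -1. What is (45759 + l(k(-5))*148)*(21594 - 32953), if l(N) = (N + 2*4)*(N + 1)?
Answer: -2500149977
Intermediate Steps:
k(r) = r*(-1 + r) (k(r) = r*(r - 1) = r*(-1 + r))
l(N) = (1 + N)*(8 + N) (l(N) = (N + 8)*(1 + N) = (8 + N)*(1 + N) = (1 + N)*(8 + N))
(45759 + l(k(-5))*148)*(21594 - 32953) = (45759 + (8 + (-5*(-1 - 5))**2 + 9*(-5*(-1 - 5)))*148)*(21594 - 32953) = (45759 + (8 + (-5*(-6))**2 + 9*(-5*(-6)))*148)*(-11359) = (45759 + (8 + 30**2 + 9*30)*148)*(-11359) = (45759 + (8 + 900 + 270)*148)*(-11359) = (45759 + 1178*148)*(-11359) = (45759 + 174344)*(-11359) = 220103*(-11359) = -2500149977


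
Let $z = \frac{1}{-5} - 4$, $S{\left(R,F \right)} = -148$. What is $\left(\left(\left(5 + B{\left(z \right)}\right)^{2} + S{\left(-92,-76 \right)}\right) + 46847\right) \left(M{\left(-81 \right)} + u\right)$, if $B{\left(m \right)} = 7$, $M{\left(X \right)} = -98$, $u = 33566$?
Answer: $1567741524$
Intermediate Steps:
$z = - \frac{21}{5}$ ($z = - \frac{1}{5} - 4 = - \frac{21}{5} \approx -4.2$)
$\left(\left(\left(5 + B{\left(z \right)}\right)^{2} + S{\left(-92,-76 \right)}\right) + 46847\right) \left(M{\left(-81 \right)} + u\right) = \left(\left(\left(5 + 7\right)^{2} - 148\right) + 46847\right) \left(-98 + 33566\right) = \left(\left(12^{2} - 148\right) + 46847\right) 33468 = \left(\left(144 - 148\right) + 46847\right) 33468 = \left(-4 + 46847\right) 33468 = 46843 \cdot 33468 = 1567741524$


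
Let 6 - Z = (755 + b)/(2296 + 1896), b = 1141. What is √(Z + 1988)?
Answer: √136845089/262 ≈ 44.649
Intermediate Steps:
Z = 2907/524 (Z = 6 - (755 + 1141)/(2296 + 1896) = 6 - 1896/4192 = 6 - 1*237/524 = 6 - 237/524 = 2907/524 ≈ 5.5477)
√(Z + 1988) = √(2907/524 + 1988) = √(1044619/524) = √136845089/262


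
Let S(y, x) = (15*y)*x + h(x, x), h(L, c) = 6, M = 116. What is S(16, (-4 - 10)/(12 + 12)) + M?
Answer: -18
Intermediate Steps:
S(y, x) = 6 + 15*x*y (S(y, x) = (15*y)*x + 6 = 15*x*y + 6 = 6 + 15*x*y)
S(16, (-4 - 10)/(12 + 12)) + M = (6 + 15*((-4 - 10)/(12 + 12))*16) + 116 = (6 + 15*(-14/24)*16) + 116 = (6 + 15*(-14*1/24)*16) + 116 = (6 + 15*(-7/12)*16) + 116 = (6 - 140) + 116 = -134 + 116 = -18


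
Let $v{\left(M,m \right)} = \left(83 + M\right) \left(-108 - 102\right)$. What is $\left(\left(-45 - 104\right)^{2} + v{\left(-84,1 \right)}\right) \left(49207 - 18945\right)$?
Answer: $678201682$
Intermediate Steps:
$v{\left(M,m \right)} = -17430 - 210 M$ ($v{\left(M,m \right)} = \left(83 + M\right) \left(-210\right) = -17430 - 210 M$)
$\left(\left(-45 - 104\right)^{2} + v{\left(-84,1 \right)}\right) \left(49207 - 18945\right) = \left(\left(-45 - 104\right)^{2} - -210\right) \left(49207 - 18945\right) = \left(\left(-149\right)^{2} + \left(-17430 + 17640\right)\right) 30262 = \left(22201 + 210\right) 30262 = 22411 \cdot 30262 = 678201682$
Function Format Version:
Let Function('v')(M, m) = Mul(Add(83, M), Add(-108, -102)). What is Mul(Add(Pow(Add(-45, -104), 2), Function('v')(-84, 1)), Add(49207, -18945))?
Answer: 678201682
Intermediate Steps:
Function('v')(M, m) = Add(-17430, Mul(-210, M)) (Function('v')(M, m) = Mul(Add(83, M), -210) = Add(-17430, Mul(-210, M)))
Mul(Add(Pow(Add(-45, -104), 2), Function('v')(-84, 1)), Add(49207, -18945)) = Mul(Add(Pow(Add(-45, -104), 2), Add(-17430, Mul(-210, -84))), Add(49207, -18945)) = Mul(Add(Pow(-149, 2), Add(-17430, 17640)), 30262) = Mul(Add(22201, 210), 30262) = Mul(22411, 30262) = 678201682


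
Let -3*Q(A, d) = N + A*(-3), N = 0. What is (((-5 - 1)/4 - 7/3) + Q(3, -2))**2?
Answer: 25/36 ≈ 0.69444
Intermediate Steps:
Q(A, d) = A (Q(A, d) = -(0 + A*(-3))/3 = -(0 - 3*A)/3 = -(-1)*A = A)
(((-5 - 1)/4 - 7/3) + Q(3, -2))**2 = (((-5 - 1)/4 - 7/3) + 3)**2 = ((-6*1/4 - 7*1/3) + 3)**2 = ((-3/2 - 7/3) + 3)**2 = (-23/6 + 3)**2 = (-5/6)**2 = 25/36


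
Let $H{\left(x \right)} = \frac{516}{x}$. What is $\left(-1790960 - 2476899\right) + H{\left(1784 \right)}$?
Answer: $- \frac{1903464985}{446} \approx -4.2679 \cdot 10^{6}$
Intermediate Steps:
$\left(-1790960 - 2476899\right) + H{\left(1784 \right)} = \left(-1790960 - 2476899\right) + \frac{516}{1784} = -4267859 + 516 \cdot \frac{1}{1784} = -4267859 + \frac{129}{446} = - \frac{1903464985}{446}$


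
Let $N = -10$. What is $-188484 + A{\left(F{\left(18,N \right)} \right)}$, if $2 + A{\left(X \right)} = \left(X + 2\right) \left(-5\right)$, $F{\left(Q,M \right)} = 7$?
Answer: $-188531$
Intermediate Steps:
$A{\left(X \right)} = -12 - 5 X$ ($A{\left(X \right)} = -2 + \left(X + 2\right) \left(-5\right) = -2 + \left(2 + X\right) \left(-5\right) = -2 - \left(10 + 5 X\right) = -12 - 5 X$)
$-188484 + A{\left(F{\left(18,N \right)} \right)} = -188484 - 47 = -188531$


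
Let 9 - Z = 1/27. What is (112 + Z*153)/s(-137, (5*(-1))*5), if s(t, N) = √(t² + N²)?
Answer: 2225*√19394/29091 ≈ 10.651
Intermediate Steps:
Z = 242/27 (Z = 9 - 1/27 = 242/27 ≈ 8.9630)
s(t, N) = √(N² + t²)
(112 + Z*153)/s(-137, (5*(-1))*5) = (112 + (242/27)*153)/(√(((5*(-1))*5)² + (-137)²)) = (112 + 4114/3)/(√((-5*5)² + 18769)) = 4450/(3*(√((-25)² + 18769))) = 4450/(3*(√(625 + 18769))) = 4450/(3*(√19394)) = 4450*(√19394/19394)/3 = 2225*√19394/29091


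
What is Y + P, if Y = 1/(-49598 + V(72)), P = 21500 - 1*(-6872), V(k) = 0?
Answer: 1407194455/49598 ≈ 28372.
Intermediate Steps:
P = 28372 (P = 21500 + 6872 = 28372)
Y = -1/49598 (Y = 1/(-49598 + 0) = 1/(-49598) = -1/49598 ≈ -2.0162e-5)
Y + P = -1/49598 + 28372 = 1407194455/49598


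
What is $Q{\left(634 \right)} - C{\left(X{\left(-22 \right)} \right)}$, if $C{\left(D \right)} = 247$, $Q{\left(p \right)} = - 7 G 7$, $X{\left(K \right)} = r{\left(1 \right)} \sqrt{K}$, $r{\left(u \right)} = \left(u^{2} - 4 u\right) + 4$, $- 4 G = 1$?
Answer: $- \frac{939}{4} \approx -234.75$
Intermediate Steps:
$G = - \frac{1}{4}$ ($G = \left(- \frac{1}{4}\right) 1 = - \frac{1}{4} \approx -0.25$)
$r{\left(u \right)} = 4 + u^{2} - 4 u$
$X{\left(K \right)} = \sqrt{K}$ ($X{\left(K \right)} = \left(4 + 1^{2} - 4\right) \sqrt{K} = \left(4 + 1 - 4\right) \sqrt{K} = 1 \sqrt{K} = \sqrt{K}$)
$Q{\left(p \right)} = \frac{49}{4}$ ($Q{\left(p \right)} = \left(-7\right) \left(- \frac{1}{4}\right) 7 = \frac{7}{4} \cdot 7 = \frac{49}{4}$)
$Q{\left(634 \right)} - C{\left(X{\left(-22 \right)} \right)} = \frac{49}{4} - 247 = - \frac{939}{4}$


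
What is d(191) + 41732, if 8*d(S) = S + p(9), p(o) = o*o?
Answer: 41766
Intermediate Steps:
p(o) = o²
d(S) = 81/8 + S/8 (d(S) = (S + 9²)/8 = (S + 81)/8 = (81 + S)/8 = 81/8 + S/8)
d(191) + 41732 = (81/8 + (⅛)*191) + 41732 = (81/8 + 191/8) + 41732 = 34 + 41732 = 41766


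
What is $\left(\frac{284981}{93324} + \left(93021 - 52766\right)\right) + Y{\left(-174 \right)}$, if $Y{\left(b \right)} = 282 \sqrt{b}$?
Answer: $\frac{3757042601}{93324} + 282 i \sqrt{174} \approx 40258.0 + 3719.8 i$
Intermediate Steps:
$\left(\frac{284981}{93324} + \left(93021 - 52766\right)\right) + Y{\left(-174 \right)} = \left(\frac{284981}{93324} + \left(93021 - 52766\right)\right) + 282 \sqrt{-174} = \left(284981 \cdot \frac{1}{93324} + \left(93021 - 52766\right)\right) + 282 i \sqrt{174} = \left(\frac{284981}{93324} + 40255\right) + 282 i \sqrt{174} = \frac{3757042601}{93324} + 282 i \sqrt{174}$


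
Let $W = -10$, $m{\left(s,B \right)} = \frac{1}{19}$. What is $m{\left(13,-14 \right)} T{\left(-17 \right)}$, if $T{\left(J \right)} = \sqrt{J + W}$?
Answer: $\frac{3 i \sqrt{3}}{19} \approx 0.27348 i$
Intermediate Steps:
$m{\left(s,B \right)} = \frac{1}{19}$
$T{\left(J \right)} = \sqrt{-10 + J}$ ($T{\left(J \right)} = \sqrt{J - 10} = \sqrt{-10 + J}$)
$m{\left(13,-14 \right)} T{\left(-17 \right)} = \frac{\sqrt{-10 - 17}}{19} = \frac{\sqrt{-27}}{19} = \frac{3 i \sqrt{3}}{19}$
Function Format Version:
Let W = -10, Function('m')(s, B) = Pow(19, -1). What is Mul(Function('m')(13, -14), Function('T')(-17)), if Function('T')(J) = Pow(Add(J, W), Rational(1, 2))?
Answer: Mul(Rational(3, 19), I, Pow(3, Rational(1, 2))) ≈ Mul(0.27348, I)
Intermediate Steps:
Function('m')(s, B) = Rational(1, 19)
Function('T')(J) = Pow(Add(-10, J), Rational(1, 2)) (Function('T')(J) = Pow(Add(J, -10), Rational(1, 2)) = Pow(Add(-10, J), Rational(1, 2)))
Mul(Function('m')(13, -14), Function('T')(-17)) = Mul(Rational(1, 19), Pow(Add(-10, -17), Rational(1, 2))) = Mul(Rational(1, 19), Pow(-27, Rational(1, 2))) = Mul(Rational(1, 19), Mul(3, I, Pow(3, Rational(1, 2)))) = Mul(Rational(3, 19), I, Pow(3, Rational(1, 2)))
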